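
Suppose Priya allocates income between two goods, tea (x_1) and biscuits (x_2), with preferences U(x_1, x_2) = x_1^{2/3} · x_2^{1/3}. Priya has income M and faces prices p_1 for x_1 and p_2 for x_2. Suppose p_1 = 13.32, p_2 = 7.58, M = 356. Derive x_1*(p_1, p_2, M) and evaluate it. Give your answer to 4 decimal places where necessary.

x_1* = 17.8178

MU_x_1/MU_x_2 = (2/3·x_2)/(1/3·x_1); tangency sets this equal to p_1/p_2.
Rearranging, p_2·x_2 = (1/2)·p_1·x_1. Substituting into the budget gives p_1·x_1·(1 + (1/2)) = M.
Demand: x_1*(p_1,p_2,M) = 2/3·M/p_1 and x_2* = 1/3·M/p_2.
At p_1=13.32, p_2=7.58, M=356: x_1* = 2/3·356/13.32 = 17.8178.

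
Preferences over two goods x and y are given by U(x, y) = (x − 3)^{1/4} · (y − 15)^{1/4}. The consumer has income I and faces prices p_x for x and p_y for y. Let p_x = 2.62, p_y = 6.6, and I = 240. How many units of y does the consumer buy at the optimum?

Let x' = x−3, y' = y−15. MRS = y'/x' = p_x/p_y.
After buying the subsistence bundle (3, 15), a share 0.5 of the remaining income goes to x: x* = 3 + 0.5·(I − 3p_x − 15p_y)/p_x.
Discretionary income = 240 − 3·2.62 − 15·6.6 = 133.14; y* = 15 + 0.5·133.14/6.6 = 25.0864.

y* = 25.0864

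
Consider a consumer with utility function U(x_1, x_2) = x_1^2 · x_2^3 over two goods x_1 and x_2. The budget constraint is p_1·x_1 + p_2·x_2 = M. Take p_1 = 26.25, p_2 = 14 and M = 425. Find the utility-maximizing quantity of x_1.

x_1* = 6.4762

MU_x_1/MU_x_2 = (2·x_2)/(3·x_1); tangency sets this equal to p_1/p_2.
Rearranging, p_2·x_2 = (3/2)·p_1·x_1. Substituting into the budget gives p_1·x_1·(1 + (3/2)) = M.
Demand: x_1*(p_1,p_2,M) = 0.4·M/p_1 and x_2* = 0.6·M/p_2.
At p_1=26.25, p_2=14, M=425: x_1* = 0.4·425/26.25 = 6.4762.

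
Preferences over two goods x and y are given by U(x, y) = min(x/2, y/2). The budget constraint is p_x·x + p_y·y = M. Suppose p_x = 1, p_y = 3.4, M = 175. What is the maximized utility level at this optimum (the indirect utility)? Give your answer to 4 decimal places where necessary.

Here 2·1 + 2·3.4 = 8.8, giving x* = 39.7727 and y* = 39.7727.
Utility at the optimum: U(39.7727, 39.7727) = 19.8864.

V = 19.8864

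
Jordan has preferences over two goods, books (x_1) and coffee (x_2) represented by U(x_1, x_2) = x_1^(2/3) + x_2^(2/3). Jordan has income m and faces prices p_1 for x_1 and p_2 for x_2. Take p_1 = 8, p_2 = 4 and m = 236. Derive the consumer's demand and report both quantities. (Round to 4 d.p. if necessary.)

Numerically x_2/x_1 = 8, so x_1* = 236/(8 + 4·8) = 5.9 and x_2* = 8·5.9 = 47.2.

x_1* = 5.9, x_2* = 47.2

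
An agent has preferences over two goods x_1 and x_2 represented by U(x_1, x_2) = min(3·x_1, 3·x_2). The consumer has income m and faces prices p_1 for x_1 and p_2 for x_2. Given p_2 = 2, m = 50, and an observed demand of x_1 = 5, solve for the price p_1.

Leontief preferences: the optimum is at the kink where x_1/3 = x_2/3, i.e. x_2 = x_1.
Budget: p_1·x_1 + p_2·x_1 = m, so (3·p_1 + 3·p_2)·x_1 = 3·m.
Demand: x_1*(p_1,p_2,m) = 3·m/(3·p_1 + 3·p_2), x_2* = 3·m/(3·p_1 + 3·p_2).
Set x_1* = 5 in the demand function and solve for p_1: p_1 = 8.

p_1 = 8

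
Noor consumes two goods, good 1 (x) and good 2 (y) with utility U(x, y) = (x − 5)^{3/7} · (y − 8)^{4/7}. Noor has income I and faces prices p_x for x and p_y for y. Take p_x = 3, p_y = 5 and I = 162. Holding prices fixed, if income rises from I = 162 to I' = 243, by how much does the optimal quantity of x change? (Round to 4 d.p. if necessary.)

This is Cobb-Douglas in (x−5, y−8): tangency gives 3/7·p_y·(y−8) = 4/7·p_x·(x−5).
After buying the subsistence bundle (5, 8), a share 3/7 of the remaining income goes to x: x* = 5 + 3/7·(I − 5p_x − 8p_y)/p_x.
Discretionary income = 162 − 5·3 − 8·5 = 107; x* = 5 + 3/7·107/3 = 20.2857.
At I' = 243: x* = 31.8571. Change: 31.8571 − 20.2857 = 11.5714.

Δx* = 11.5714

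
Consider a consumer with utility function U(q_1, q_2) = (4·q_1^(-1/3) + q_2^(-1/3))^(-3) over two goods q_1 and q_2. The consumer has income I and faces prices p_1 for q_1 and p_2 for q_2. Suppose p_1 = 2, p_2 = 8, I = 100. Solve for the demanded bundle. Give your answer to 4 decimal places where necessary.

q_1* = 33.3333, q_2* = 4.1667

With the ratio pinned down, the budget gives q_1* = I/(p_1 + p_2·(q_2/q_1)) and q_2* = (q_2/q_1)·q_1*.
Numerically q_2/q_1 = 0.125, so q_1* = 100/(2 + 8·0.125) = 33.3333 and q_2* = 0.125·33.3333 = 4.1667.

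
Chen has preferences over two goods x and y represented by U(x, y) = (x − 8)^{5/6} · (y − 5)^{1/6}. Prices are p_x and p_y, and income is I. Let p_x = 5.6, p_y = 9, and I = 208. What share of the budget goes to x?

Let x' = x−8, y' = y−5. MRS = 5·y'/x' = p_x/p_y.
After buying the subsistence bundle (8, 5), a share 5/6 of the remaining income goes to x: x* = 8 + 5/6·(I − 8p_x − 5p_y)/p_x.
Discretionary income = 208 − 8·5.6 − 5·9 = 118.2; x* = 8 + 5/6·118.2/5.6 = 25.5893; y* = 5 + 1/6·118.2/9 = 7.1889.
Expenditure on x: 5.6·25.5893 = 143.3; share = 0.6889.

share on x = 0.6889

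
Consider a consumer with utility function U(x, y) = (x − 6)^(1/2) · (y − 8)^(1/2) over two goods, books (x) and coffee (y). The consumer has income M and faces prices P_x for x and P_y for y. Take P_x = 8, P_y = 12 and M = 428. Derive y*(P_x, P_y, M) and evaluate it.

MRS = (y−8)/(x−6). Tangency with P_x/P_y gives y−8 = (P_x/P_y)·(x−6).
Substituting into the budget: x* = 6 + 0.5·(M − 6·P_x − 8·P_y)/P_x, and y* = 8 + 0.5·(…)/P_y.
Discretionary income = 428 − 6·8 − 8·12 = 284; y* = 8 + 0.5·284/12 = 19.8333.

y* = 19.8333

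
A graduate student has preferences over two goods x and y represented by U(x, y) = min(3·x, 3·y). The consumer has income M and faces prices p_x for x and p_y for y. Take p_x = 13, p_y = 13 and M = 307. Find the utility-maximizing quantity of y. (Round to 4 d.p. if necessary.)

y* = 11.8077

With perfect complements, no substitution: consume in ratio x:y = 3:3.
Budget: p_x·x + p_y·x = M, so (3·p_x + 3·p_y)·x = 3·M.
Demand: x*(p_x,p_y,M) = 3·M/(3·p_x + 3·p_y), y* = 3·M/(3·p_x + 3·p_y).
Here 3·13 + 3·13 = 78, giving y* = 11.8077.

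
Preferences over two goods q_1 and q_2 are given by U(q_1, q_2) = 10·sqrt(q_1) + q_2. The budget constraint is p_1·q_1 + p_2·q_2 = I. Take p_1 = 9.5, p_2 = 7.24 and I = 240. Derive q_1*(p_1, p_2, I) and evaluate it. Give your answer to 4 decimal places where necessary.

Set MRS = p_1/p_2: 5·q_1^(−1/2) = p_1/p_2.
Solve: √q_1 = 5·p_2/p_1, so q_1*(p_1,p_2) = (5·p_2/p_1)², and q_2* = (I − p_1·q_1*)/p_2.
Plugging in: q_1* = (5·7.24/9.5)² = 14.5201.

q_1* = 14.5201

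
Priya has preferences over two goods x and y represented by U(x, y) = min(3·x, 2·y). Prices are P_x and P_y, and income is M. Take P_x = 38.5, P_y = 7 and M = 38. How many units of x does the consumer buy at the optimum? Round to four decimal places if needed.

x* = 0.7755

Leontief preferences: the optimum is at the kink where x/2 = y/3, i.e. y = (3/2)·x.
Budget: P_x·x + P_y·(3/2)·x = M, so (2·P_x + 3·P_y)·x = 2·M.
Demand: x*(P_x,P_y,M) = 2·M/(2·P_x + 3·P_y), y* = 3·M/(2·P_x + 3·P_y).
Here 2·38.5 + 3·7 = 98, giving x* = 0.7755.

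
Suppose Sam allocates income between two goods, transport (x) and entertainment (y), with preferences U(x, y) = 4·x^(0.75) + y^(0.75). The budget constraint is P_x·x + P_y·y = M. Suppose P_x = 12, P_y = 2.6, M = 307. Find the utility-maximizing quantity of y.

From the CES first-order condition, 4·(y/x)^(0.25) = P_x/P_y.
Solve for the ratio: y/x = [(1/4)·P_x/P_y]^(4).
With the ratio pinned down, the budget gives x* = M/(P_x + P_y·(y/x)) and y* = (y/x)·x*.
Numerically y/x = 1.772522, so x* = 307/(12 + 2.6·1.772522) = 18.4844 and y* = 1.772522·18.4844 = 32.7641.

y* = 32.7641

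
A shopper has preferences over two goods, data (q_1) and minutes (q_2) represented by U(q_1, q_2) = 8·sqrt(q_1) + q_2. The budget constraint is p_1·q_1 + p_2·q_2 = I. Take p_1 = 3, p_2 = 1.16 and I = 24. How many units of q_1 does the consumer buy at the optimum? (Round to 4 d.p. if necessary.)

Thus q_1* = (4·p_2/p_1)² — independent of I — with the rest of income spent on q_2.
Plugging in: q_1* = (4·1.16/3)² = 2.3922.

q_1* = 2.3922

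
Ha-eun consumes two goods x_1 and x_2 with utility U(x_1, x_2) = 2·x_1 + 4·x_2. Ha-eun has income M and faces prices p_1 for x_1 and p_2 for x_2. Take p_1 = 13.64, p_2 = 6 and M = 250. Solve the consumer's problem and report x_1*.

x_1* = 0

Linear utility — the consumer picks whichever good has higher MU/price: 2/13.64 = 0.1466 vs 4/6 = 0.6667.
x_2 gives more utility per dollar, so spend all income on x_2: x_2* = M/p_2, x_1* = 0.
Numerically: x_1* = 0, x_2* = 41.6667.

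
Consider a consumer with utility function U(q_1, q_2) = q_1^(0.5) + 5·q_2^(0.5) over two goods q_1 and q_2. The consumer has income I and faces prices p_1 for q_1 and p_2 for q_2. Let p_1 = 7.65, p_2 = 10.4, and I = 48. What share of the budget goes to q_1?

MRS = MU_q_1/MU_q_2 = (1/5)·(q_2/q_1)^(0.5). Set equal to p_1/p_2.
Hence q_2/q_1 = (5·p_1/p_2)^(1/(0.5)), i.e. raised to the 2 power.
With the ratio pinned down, the budget gives q_1* = I/(p_1 + p_2·(q_2/q_1)) and q_2* = (q_2/q_1)·q_1*.
Numerically q_2/q_1 = 13.526835, so q_1* = 48/(7.65 + 10.4·13.526835) = 0.3236 and q_2* = 13.526835·0.3236 = 4.3773.
Expenditure on q_1: 7.65·0.3236 = 2.4756; share = 0.0516.

share on q_1 = 0.0516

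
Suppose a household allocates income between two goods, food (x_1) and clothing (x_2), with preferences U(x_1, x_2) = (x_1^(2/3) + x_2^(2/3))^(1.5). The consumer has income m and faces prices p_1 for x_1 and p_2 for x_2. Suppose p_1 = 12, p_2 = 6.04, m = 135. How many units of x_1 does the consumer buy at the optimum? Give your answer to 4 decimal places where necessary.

With the ratio pinned down, the budget gives x_1* = m/(p_1 + p_2·(x_2/x_1)) and x_2* = (x_2/x_1)·x_1*.
Numerically x_2/x_1 = 7.84211, so x_1* = 135/(12 + 6.04·7.84211) = 2.274.

x_1* = 2.274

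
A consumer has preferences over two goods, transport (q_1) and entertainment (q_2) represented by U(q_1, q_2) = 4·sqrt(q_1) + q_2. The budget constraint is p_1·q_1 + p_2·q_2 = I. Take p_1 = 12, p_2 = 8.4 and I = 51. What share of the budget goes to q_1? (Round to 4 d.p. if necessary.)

share on q_1 = 0.4612

Set MRS = p_1/p_2: 2·q_1^(−1/2) = p_1/p_2.
Thus q_1* = (2·p_2/p_1)² — independent of I — with the rest of income spent on q_2.
Plugging in: q_1* = (2·8.4/12)² = 1.96, q_2* = 3.2714.
Expenditure on q_1: 12·1.96 = 23.52; share = 0.4612.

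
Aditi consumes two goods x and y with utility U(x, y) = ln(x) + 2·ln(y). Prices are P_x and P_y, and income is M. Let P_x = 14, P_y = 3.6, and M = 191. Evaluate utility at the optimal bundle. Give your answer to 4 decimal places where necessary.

V = 8.6464

Demand: x*(P_x,P_y,M) = 1/3·M/P_x and y* = 2/3·M/P_y.
At P_x=14, P_y=3.6, M=191: x* = 1/3·191/14 = 4.5476, y* = 35.3704.
Utility at the optimum: U(4.5476, 35.3704) = 8.6464.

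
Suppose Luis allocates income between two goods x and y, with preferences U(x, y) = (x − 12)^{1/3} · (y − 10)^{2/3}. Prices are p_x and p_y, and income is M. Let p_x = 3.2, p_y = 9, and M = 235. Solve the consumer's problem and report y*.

y* = 17.8963

MRS = (1/2)·(y−10)/(x−12). Tangency with p_x/p_y gives y−10 = 2·(p_x/p_y)·(x−12).
After buying the subsistence bundle (12, 10), a share 1/3 of the remaining income goes to x: x* = 12 + 1/3·(M − 12p_x − 10p_y)/p_x.
Discretionary income = 235 − 12·3.2 − 10·9 = 106.6; y* = 10 + 2/3·106.6/9 = 17.8963.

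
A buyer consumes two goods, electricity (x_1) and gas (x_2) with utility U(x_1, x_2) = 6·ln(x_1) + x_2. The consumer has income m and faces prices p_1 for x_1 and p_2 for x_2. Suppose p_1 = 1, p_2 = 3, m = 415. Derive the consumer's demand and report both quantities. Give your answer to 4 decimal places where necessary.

Set MRS = p_1/p_2: (6/x_1)/1 = p_1/p_2.
So x_1*(p_1,p_2) = 6·p_2/p_1, independent of income; and x_2* = (m − 6·p_2)/p_2.
At the given prices: x_1* = 6·3/1 = 18, and x_2* = 132.3333.

x_1* = 18, x_2* = 132.3333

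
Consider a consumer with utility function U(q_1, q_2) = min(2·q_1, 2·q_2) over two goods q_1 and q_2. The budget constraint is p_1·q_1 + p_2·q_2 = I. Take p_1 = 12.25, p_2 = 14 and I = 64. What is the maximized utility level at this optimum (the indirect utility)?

Leontief preferences: the optimum is at the kink where q_1/2 = q_2/2, i.e. q_2 = q_1.
Budget: p_1·q_1 + p_2·q_1 = I, so (2·p_1 + 2·p_2)·q_1 = 2·I.
Demand: q_1*(p_1,p_2,I) = 2·I/(2·p_1 + 2·p_2), q_2* = 2·I/(2·p_1 + 2·p_2).
Here 2·12.25 + 2·14 = 52.5, giving q_1* = 2.4381 and q_2* = 2.4381.
Utility at the optimum: U(2.4381, 2.4381) = 4.8762.

V = 4.8762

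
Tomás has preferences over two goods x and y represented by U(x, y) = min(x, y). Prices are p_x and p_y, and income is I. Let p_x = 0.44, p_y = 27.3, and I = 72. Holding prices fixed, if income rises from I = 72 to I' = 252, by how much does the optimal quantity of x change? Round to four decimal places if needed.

Leontief preferences: the optimum is at the kink where x/1 = y/1, i.e. y = x.
Budget: p_x·x + p_y·x = I, so (p_x + p_y)·x = I.
Demand: x*(p_x,p_y,I) = I/(p_x + p_y), y* = I/(p_x + p_y).
Here 0.44 + 27.3 = 27.74, giving x* = 2.5955.
At I' = 252: x* = 9.0844. Change: 9.0844 − 2.5955 = 6.4888.

Δx* = 6.4888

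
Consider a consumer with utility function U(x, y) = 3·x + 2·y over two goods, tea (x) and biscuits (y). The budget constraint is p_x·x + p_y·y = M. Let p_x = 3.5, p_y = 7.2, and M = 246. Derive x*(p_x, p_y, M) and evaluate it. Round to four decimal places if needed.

x* = 70.2857

x gives more utility per dollar, so spend all income on x: x* = M/p_x, y* = 0.
Numerically: x* = 70.2857, y* = 0.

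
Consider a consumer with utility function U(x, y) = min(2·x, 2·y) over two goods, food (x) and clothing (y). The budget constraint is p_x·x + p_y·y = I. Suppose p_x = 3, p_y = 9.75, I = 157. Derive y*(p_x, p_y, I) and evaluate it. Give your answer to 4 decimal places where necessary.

Leontief preferences: the optimum is at the kink where x/2 = y/2, i.e. y = x.
Budget: p_x·x + p_y·x = I, so (2·p_x + 2·p_y)·x = 2·I.
Demand: x*(p_x,p_y,I) = 2·I/(2·p_x + 2·p_y), y* = 2·I/(2·p_x + 2·p_y).
Here 2·3 + 2·9.75 = 25.5, giving y* = 12.3137.

y* = 12.3137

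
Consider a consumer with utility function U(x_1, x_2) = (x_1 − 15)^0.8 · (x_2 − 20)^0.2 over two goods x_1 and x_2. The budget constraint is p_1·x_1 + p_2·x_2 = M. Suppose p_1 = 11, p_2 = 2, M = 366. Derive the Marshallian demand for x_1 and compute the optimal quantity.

MRS = 4·(x_2−20)/(x_1−15). Tangency with p_1/p_2 gives x_2−20 = (1/4)·(p_1/p_2)·(x_1−15).
After buying the subsistence bundle (15, 20), a share 0.8 of the remaining income goes to x_1: x_1* = 15 + 0.8·(M − 15p_1 − 20p_2)/p_1.
Discretionary income = 366 − 15·11 − 20·2 = 161; x_1* = 15 + 0.8·161/11 = 26.7091.

x_1* = 26.7091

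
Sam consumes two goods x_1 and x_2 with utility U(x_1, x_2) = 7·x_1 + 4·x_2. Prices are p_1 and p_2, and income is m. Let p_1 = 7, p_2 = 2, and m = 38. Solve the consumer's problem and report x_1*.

Linear utility — the consumer picks whichever good has higher MU/price: 7/7 = 1 vs 4/2 = 2.
x_2 gives more utility per dollar, so spend all income on x_2: x_2* = m/p_2, x_1* = 0.
Numerically: x_1* = 0, x_2* = 19.

x_1* = 0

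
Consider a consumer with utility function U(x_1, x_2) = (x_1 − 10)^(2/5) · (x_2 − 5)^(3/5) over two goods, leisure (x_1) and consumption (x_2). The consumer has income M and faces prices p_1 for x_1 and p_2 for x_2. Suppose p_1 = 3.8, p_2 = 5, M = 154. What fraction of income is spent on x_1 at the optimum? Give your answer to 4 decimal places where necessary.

After buying the subsistence bundle (10, 5), a share 0.4 of the remaining income goes to x_1: x_1* = 10 + 0.4·(M − 10p_1 − 5p_2)/p_1.
Discretionary income = 154 − 10·3.8 − 5·5 = 91; x_1* = 10 + 0.4·91/3.8 = 19.5789; x_2* = 5 + 0.6·91/5 = 15.92.
Expenditure on x_1: 3.8·19.5789 = 74.4; share = 0.4831.

share on x_1 = 0.4831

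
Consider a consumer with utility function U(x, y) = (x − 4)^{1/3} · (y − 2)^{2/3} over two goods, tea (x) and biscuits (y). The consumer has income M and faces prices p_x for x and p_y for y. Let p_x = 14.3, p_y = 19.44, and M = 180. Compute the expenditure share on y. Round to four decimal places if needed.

This is Cobb-Douglas in (x−4, y−2): tangency gives 1/3·p_y·(y−2) = 2/3·p_x·(x−4).
Substituting into the budget: x* = 4 + 1/3·(M − 4·p_x − 2·p_y)/p_x, and y* = 2 + 2/3·(…)/p_y.
Discretionary income = 180 − 4·14.3 − 2·19.44 = 83.92; x* = 4 + 1/3·83.92/14.3 = 5.9562; y* = 2 + 2/3·83.92/19.44 = 4.8779.
Expenditure on y: 19.44·4.8779 = 94.8267; share = 0.5268.

share on y = 0.5268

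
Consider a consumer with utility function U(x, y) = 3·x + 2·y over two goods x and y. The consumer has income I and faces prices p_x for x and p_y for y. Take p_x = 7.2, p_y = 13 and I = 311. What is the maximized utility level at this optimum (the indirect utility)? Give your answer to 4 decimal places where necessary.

V = 129.5833

Linear utility — the consumer picks whichever good has higher MU/price: 3/7.2 = 0.4167 vs 2/13 = 0.1538.
x gives more utility per dollar, so spend all income on x: x* = I/p_x, y* = 0.
Numerically: x* = 43.1944, y* = 0.
Utility at the optimum: U(43.1944, 0) = 129.5833.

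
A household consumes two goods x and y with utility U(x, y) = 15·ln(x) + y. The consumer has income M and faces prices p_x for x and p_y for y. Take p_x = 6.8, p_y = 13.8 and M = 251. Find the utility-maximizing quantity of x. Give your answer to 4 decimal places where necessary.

At the given prices: x* = 15·13.8/6.8 = 30.4412.

x* = 30.4412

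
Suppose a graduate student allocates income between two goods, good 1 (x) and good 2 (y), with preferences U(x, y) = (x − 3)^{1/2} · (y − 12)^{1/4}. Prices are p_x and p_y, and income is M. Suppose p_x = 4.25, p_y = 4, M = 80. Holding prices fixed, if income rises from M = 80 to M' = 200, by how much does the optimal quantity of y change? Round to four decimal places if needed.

Let x' = x−3, y' = y−12. MRS = 2·y'/x' = p_x/p_y.
After buying the subsistence bundle (3, 12), a share 2/3 of the remaining income goes to x: x* = 3 + 2/3·(M − 3p_x − 12p_y)/p_x.
Discretionary income = 80 − 3·4.25 − 12·4 = 19.25; y* = 12 + 1/3·19.25/4 = 13.6042.
At M' = 200: y* = 23.6042. Change: 23.6042 − 13.6042 = 10.

Δy* = 10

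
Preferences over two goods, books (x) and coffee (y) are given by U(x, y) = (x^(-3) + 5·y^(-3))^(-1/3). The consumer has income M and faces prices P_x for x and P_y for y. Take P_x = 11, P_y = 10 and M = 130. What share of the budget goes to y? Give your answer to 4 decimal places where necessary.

share on y = 0.582

From the CES first-order condition, (1/5)·(y/x)^(4) = P_x/P_y.
Solve for the ratio: y/x = [5·P_x/P_y]^(0.25).
With the ratio pinned down, the budget gives x* = M/(P_x + P_y·(y/x)) and y* = (y/x)·x*.
Numerically y/x = 1.531407, so x* = 130/(11 + 10·1.531407) = 4.9403 and y* = 1.531407·4.9403 = 7.5656.
Expenditure on y: 10·7.5656 = 75.6565; share = 0.582.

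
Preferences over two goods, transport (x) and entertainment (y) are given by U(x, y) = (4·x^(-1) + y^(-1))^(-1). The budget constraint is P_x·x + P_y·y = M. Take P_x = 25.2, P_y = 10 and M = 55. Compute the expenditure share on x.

share on x = 0.7605

MU_x ∝ 4·x^(-2), MU_y ∝ y^(-2), so MRS = 4·(y/x)^(2) = P_x/P_y.
Hence y/x = ((1/4)·P_x/P_y)^(1/(2)), i.e. raised to the 0.5 power.
With the ratio pinned down, the budget gives x* = M/(P_x + P_y·(y/x)) and y* = (y/x)·x*.
Numerically y/x = 0.793725, so x* = 55/(25.2 + 10·0.793725) = 1.6598 and y* = 0.793725·1.6598 = 1.3174.
Expenditure on x: 25.2·1.6598 = 41.826; share = 0.7605.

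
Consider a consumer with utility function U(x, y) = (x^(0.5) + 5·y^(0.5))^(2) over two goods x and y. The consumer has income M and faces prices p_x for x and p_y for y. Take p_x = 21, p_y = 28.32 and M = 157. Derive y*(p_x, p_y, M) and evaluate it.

y* = 5.26

From the CES first-order condition, (1/5)·(y/x)^(0.5) = p_x/p_y.
Solve for the ratio: y/x = [5·p_x/p_y]^(2).
With the ratio pinned down, the budget gives x* = M/(p_x + p_y·(y/x)) and y* = (y/x)·x*.
Numerically y/x = 13.746499, so x* = 157/(21 + 28.32·13.746499) = 0.3826 and y* = 13.746499·0.3826 = 5.26.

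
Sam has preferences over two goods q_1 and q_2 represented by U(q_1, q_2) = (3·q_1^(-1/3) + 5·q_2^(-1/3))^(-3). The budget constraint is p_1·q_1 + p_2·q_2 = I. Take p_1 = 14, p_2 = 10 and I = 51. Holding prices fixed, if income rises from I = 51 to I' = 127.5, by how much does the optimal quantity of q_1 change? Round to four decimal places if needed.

Δq_1* = 2.3267

From the CES first-order condition, (3/5)·(q_2/q_1)^(4/3) = p_1/p_2.
Solve for the ratio: q_2/q_1 = [(5/3)·p_1/p_2]^(0.75).
With the ratio pinned down, the budget gives q_1* = I/(p_1 + p_2·(q_2/q_1)) and q_2* = (q_2/q_1)·q_1*.
Numerically q_2/q_1 = 1.887916, so q_1* = 51/(14 + 10·1.887916) = 1.5511.
At I' = 127.5: q_1* = 3.8778. Change: 3.8778 − 1.5511 = 2.3267.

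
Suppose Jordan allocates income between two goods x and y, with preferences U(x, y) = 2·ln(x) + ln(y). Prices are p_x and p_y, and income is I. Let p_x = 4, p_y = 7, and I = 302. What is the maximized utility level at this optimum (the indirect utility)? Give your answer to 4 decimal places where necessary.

V = 10.5032

Tangency: MRS = 2·y/x = p_x/p_y.
Rearranging, p_y·y = (1/2)·p_x·x. Substituting into the budget gives p_x·x·(1 + (1/2)) = I.
Demand: x*(p_x,p_y,I) = 2/3·I/p_x and y* = 1/3·I/p_y.
At p_x=4, p_y=7, I=302: x* = 2/3·302/4 = 50.3333, y* = 14.381.
Utility at the optimum: U(50.3333, 14.381) = 10.5032.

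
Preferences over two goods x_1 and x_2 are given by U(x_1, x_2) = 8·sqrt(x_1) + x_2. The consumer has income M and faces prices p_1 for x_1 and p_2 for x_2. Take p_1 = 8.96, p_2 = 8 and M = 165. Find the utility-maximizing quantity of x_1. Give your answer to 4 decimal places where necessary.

Set MRS = p_1/p_2: 4·x_1^(−1/2) = p_1/p_2.
Solve: √x_1 = 4·p_2/p_1, so x_1*(p_1,p_2) = (4·p_2/p_1)², and x_2* = (M − p_1·x_1*)/p_2.
Plugging in: x_1* = (4·8/8.96)² = 12.7551.

x_1* = 12.7551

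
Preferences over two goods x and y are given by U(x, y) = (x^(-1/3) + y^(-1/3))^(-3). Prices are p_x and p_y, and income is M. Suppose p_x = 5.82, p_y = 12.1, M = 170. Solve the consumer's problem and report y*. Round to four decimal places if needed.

MRS = MU_x/MU_y = (y/x)^(4/3). Set equal to p_x/p_y.
Solve for the ratio: y/x = [p_x/p_y]^(0.75).
With the ratio pinned down, the budget gives x* = M/(p_x + p_y·(y/x)) and y* = (y/x)·x*.
Numerically y/x = 0.577568, so x* = 170/(5.82 + 12.1·0.577568) = 13.2724 and y* = 0.577568·13.2724 = 7.6657.

y* = 7.6657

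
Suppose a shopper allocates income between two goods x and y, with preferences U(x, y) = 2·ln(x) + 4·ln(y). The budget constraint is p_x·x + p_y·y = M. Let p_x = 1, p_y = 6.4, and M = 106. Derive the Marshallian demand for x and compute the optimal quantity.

The MRS is (1/2)·y/x. Set MRS = p_x/p_y.
So 2·p_y·y = 4·p_x·x; combined with the budget, a share 1/3 of income goes to x.
Demand: x*(p_x,p_y,M) = 1/3·M/p_x and y* = 2/3·M/p_y.
At p_x=1, p_y=6.4, M=106: x* = 1/3·106/1 = 35.3333.

x* = 35.3333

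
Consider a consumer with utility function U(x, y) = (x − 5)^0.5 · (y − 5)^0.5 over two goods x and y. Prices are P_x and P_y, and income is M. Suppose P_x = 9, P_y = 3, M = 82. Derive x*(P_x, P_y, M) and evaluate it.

MRS = (y−5)/(x−5). Tangency with P_x/P_y gives y−5 = (P_x/P_y)·(x−5).
After buying the subsistence bundle (5, 5), a share 0.5 of the remaining income goes to x: x* = 5 + 0.5·(M − 5P_x − 5P_y)/P_x.
Discretionary income = 82 − 5·9 − 5·3 = 22; x* = 5 + 0.5·22/9 = 6.2222.

x* = 6.2222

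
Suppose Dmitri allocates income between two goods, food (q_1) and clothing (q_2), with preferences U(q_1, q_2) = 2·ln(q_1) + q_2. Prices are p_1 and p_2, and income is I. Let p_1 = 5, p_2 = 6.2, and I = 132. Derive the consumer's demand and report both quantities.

Set MRS = p_1/p_2: (2/q_1)/1 = p_1/p_2.
So q_1*(p_1,p_2) = 2·p_2/p_1, independent of income; and q_2* = (I − 2·p_2)/p_2.
At the given prices: q_1* = 2·6.2/5 = 2.48, and q_2* = 19.2903.

q_1* = 2.48, q_2* = 19.2903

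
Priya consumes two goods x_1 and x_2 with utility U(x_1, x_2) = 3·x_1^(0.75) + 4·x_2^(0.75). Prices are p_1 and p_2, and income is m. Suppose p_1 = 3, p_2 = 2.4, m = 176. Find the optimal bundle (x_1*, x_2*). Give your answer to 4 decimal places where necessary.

From the CES first-order condition, (3/4)·(x_2/x_1)^(0.25) = p_1/p_2.
Solve for the ratio: x_2/x_1 = [(4/3)·p_1/p_2]^(4).
With the ratio pinned down, the budget gives x_1* = m/(p_1 + p_2·(x_2/x_1)) and x_2* = (x_2/x_1)·x_1*.
Numerically x_2/x_1 = 7.716049, so x_1* = 176/(3 + 2.4·7.716049) = 8.179 and x_2* = 7.716049·8.179 = 63.1096.

x_1* = 8.179, x_2* = 63.1096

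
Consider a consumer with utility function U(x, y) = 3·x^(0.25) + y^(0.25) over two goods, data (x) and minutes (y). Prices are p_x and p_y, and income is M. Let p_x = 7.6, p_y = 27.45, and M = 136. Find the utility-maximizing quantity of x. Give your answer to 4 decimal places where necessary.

Substitute y = (y/x)·x into the budget: x* = M/(p_x + p_y·(y/x)).
Numerically y/x = 0.041706, so x* = 136/(7.6 + 27.45·0.041706) = 15.552.

x* = 15.552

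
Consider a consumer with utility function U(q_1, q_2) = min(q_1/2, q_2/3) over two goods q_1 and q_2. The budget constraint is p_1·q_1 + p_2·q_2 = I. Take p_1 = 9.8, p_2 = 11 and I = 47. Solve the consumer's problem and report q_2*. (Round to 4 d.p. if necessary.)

Leontief preferences: the optimum is at the kink where q_1/2 = q_2/3, i.e. q_2 = (3/2)·q_1.
Budget: p_1·q_1 + p_2·(3/2)·q_1 = I, so (2·p_1 + 3·p_2)·q_1 = 2·I.
Demand: q_1*(p_1,p_2,I) = 2·I/(2·p_1 + 3·p_2), q_2* = 3·I/(2·p_1 + 3·p_2).
Here 2·9.8 + 3·11 = 52.6, giving q_2* = 2.6806.

q_2* = 2.6806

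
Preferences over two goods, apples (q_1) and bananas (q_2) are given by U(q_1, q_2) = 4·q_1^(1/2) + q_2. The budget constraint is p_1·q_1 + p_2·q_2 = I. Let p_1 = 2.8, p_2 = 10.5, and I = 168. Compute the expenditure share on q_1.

share on q_1 = 0.9375

Set MRS = p_1/p_2: 2·q_1^(−1/2) = p_1/p_2.
Thus q_1* = (2·p_2/p_1)² — independent of I — with the rest of income spent on q_2.
Plugging in: q_1* = (2·10.5/2.8)² = 56.25, q_2* = 1.
Expenditure on q_1: 2.8·56.25 = 157.5; share = 0.9375.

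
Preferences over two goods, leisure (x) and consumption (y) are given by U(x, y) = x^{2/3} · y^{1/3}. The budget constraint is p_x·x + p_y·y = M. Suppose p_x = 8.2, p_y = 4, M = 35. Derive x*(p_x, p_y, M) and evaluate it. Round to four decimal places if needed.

x* = 2.8455

Demand: x*(p_x,p_y,M) = 2/3·M/p_x and y* = 1/3·M/p_y.
At p_x=8.2, p_y=4, M=35: x* = 2/3·35/8.2 = 2.8455.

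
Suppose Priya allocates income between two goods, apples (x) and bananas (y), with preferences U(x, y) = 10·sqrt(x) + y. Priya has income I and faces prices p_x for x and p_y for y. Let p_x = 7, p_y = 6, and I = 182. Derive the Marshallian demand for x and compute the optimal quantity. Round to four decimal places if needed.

Set MRS = p_x/p_y: 5·x^(−1/2) = p_x/p_y.
Thus x* = (5·p_y/p_x)² — independent of I — with the rest of income spent on y.
Plugging in: x* = (5·6/7)² = 18.3673.

x* = 18.3673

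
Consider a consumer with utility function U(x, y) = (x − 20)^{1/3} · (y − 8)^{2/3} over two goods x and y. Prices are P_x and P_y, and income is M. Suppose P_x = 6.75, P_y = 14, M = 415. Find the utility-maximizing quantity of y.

MRS = (1/2)·(y−8)/(x−20). Tangency with P_x/P_y gives y−8 = 2·(P_x/P_y)·(x−20).
After buying the subsistence bundle (20, 8), a share 1/3 of the remaining income goes to x: x* = 20 + 1/3·(M − 20P_x − 8P_y)/P_x.
Discretionary income = 415 − 20·6.75 − 8·14 = 168; y* = 8 + 2/3·168/14 = 16.

y* = 16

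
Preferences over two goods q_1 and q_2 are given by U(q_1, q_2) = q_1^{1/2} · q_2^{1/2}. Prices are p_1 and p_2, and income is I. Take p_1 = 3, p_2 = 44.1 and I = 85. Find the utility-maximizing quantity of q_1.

At p_1=3, p_2=44.1, I=85: q_1* = 0.5·85/3 = 14.1667.

q_1* = 14.1667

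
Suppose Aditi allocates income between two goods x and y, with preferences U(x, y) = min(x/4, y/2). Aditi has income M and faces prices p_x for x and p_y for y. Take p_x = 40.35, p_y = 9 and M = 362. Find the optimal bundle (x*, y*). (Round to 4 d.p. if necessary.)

With perfect complements, no substitution: consume in ratio x:y = 4:2.
Budget: p_x·x + p_y·(1/2)·x = M, so (4·p_x + 2·p_y)·x = 4·M.
Demand: x*(p_x,p_y,M) = 4·M/(4·p_x + 2·p_y), y* = 2·M/(4·p_x + 2·p_y).
Here 4·40.35 + 2·9 = 179.4, giving x* = 8.0713 and y* = 4.0357.

x* = 8.0713, y* = 4.0357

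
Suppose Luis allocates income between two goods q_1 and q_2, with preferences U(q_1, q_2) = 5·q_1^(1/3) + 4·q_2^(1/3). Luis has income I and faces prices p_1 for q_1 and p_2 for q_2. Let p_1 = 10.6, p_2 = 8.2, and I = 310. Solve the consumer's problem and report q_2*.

q_2* = 16.959

MRS = MU_q_1/MU_q_2 = (5/4)·(q_2/q_1)^(2/3). Set equal to p_1/p_2.
Hence q_2/q_1 = ((4/5)·p_1/p_2)^(1/(2/3)), i.e. raised to the 1.5 power.
Substitute q_2 = (q_2/q_1)·q_1 into the budget: q_1* = I/(p_1 + p_2·(q_2/q_1)).
Numerically q_2/q_1 = 1.051654, so q_1* = 310/(10.6 + 8.2·1.051654) = 16.126 and q_2* = 1.051654·16.126 = 16.959.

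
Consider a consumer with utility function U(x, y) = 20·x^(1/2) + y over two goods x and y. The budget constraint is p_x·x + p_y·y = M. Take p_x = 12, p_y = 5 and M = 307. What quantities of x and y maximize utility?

x* = 17.3611, y* = 19.7333

Set MRS = p_x/p_y: 10·x^(−1/2) = p_x/p_y.
Solve: √x = 10·p_y/p_x, so x*(p_x,p_y) = (10·p_y/p_x)², and y* = (M − p_x·x*)/p_y.
Plugging in: x* = (10·5/12)² = 17.3611, y* = 19.7333.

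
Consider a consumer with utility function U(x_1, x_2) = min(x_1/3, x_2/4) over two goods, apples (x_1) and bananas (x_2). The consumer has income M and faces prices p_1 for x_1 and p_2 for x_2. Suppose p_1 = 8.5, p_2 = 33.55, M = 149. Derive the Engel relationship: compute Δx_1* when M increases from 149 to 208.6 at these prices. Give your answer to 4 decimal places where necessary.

With perfect complements, no substitution: consume in ratio x_1:x_2 = 3:4.
Budget: p_1·x_1 + p_2·(4/3)·x_1 = M, so (3·p_1 + 4·p_2)·x_1 = 3·M.
Demand: x_1*(p_1,p_2,M) = 3·M/(3·p_1 + 4·p_2), x_2* = 4·M/(3·p_1 + 4·p_2).
Here 3·8.5 + 4·33.55 = 159.7, giving x_1* = 2.799.
At M' = 208.6: x_1* = 3.9186. Change: 3.9186 − 2.799 = 1.1196.

Δx_1* = 1.1196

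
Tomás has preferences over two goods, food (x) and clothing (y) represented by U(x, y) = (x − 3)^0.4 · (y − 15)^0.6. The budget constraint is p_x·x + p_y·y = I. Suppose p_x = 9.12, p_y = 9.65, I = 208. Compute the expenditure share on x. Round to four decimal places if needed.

Let x' = x−3, y' = y−15. MRS = (2/3)·y'/x' = p_x/p_y.
Substituting into the budget: x* = 3 + 0.4·(I − 3·p_x − 15·p_y)/p_x, and y* = 15 + 0.6·(…)/p_y.
Discretionary income = 208 − 3·9.12 − 15·9.65 = 35.89; x* = 3 + 0.4·35.89/9.12 = 4.5741; y* = 15 + 0.6·35.89/9.65 = 17.2315.
Expenditure on x: 9.12·4.5741 = 41.716; share = 0.2006.

share on x = 0.2006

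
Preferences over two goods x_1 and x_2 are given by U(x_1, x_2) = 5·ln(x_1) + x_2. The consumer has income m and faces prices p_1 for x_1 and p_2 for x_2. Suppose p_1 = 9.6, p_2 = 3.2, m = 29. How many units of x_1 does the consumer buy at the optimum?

Set MRS = p_1/p_2: (5/x_1)/1 = p_1/p_2.
So x_1*(p_1,p_2) = 5·p_2/p_1, independent of income; and x_2* = (m − 5·p_2)/p_2.
At the given prices: x_1* = 5·3.2/9.6 = 1.6667.

x_1* = 1.6667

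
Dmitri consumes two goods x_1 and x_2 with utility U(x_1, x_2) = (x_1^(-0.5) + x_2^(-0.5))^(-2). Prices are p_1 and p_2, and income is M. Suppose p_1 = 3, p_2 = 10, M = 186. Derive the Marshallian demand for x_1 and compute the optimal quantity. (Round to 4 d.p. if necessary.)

From the CES first-order condition, (x_2/x_1)^(1.5) = p_1/p_2.
Hence x_2/x_1 = (p_1/p_2)^(1/(1.5)), i.e. raised to the 2/3 power.
With the ratio pinned down, the budget gives x_1* = M/(p_1 + p_2·(x_2/x_1)) and x_2* = (x_2/x_1)·x_1*.
Numerically x_2/x_1 = 0.44814, so x_1* = 186/(3 + 10·0.44814) = 24.8616.

x_1* = 24.8616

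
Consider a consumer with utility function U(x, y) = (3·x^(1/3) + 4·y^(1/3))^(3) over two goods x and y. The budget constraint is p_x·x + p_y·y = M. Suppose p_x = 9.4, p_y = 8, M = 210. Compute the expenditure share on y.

MRS = MU_x/MU_y = (3/4)·(y/x)^(2/3). Set equal to p_x/p_y.
Solve for the ratio: y/x = [(4/3)·p_x/p_y]^(1.5).
Substitute y = (y/x)·x into the budget: x* = M/(p_x + p_y·(y/x)).
Numerically y/x = 1.960943, so x* = 210/(9.4 + 8·1.960943) = 8.3707 and y* = 1.960943·8.3707 = 16.4144.
Expenditure on y: 8·16.4144 = 131.3155; share = 0.6253.

share on y = 0.6253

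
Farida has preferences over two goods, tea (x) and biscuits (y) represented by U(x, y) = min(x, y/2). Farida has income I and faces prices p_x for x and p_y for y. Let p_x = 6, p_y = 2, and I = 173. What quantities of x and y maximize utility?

With perfect complements, no substitution: consume in ratio x:y = 1:2.
Budget: p_x·x + p_y·2·x = I, so (p_x + 2·p_y)·x = I.
Demand: x*(p_x,p_y,I) = I/(p_x + 2·p_y), y* = 2·I/(p_x + 2·p_y).
Here 6 + 2·2 = 10, giving x* = 17.3 and y* = 34.6.

x* = 17.3, y* = 34.6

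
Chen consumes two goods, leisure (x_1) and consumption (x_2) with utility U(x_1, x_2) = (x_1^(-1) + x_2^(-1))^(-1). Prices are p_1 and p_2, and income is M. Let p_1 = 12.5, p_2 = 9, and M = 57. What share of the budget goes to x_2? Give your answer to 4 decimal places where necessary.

MRS = MU_x_1/MU_x_2 = (x_2/x_1)^(2). Set equal to p_1/p_2.
Hence x_2/x_1 = (p_1/p_2)^(1/(2)), i.e. raised to the 0.5 power.
With the ratio pinned down, the budget gives x_1* = M/(p_1 + p_2·(x_2/x_1)) and x_2* = (x_2/x_1)·x_1*.
Numerically x_2/x_1 = 1.178511, so x_1* = 57/(12.5 + 9·1.178511) = 2.4668 and x_2* = 1.178511·2.4668 = 2.9072.
Expenditure on x_2: 9·2.9072 = 26.1647; share = 0.459.

share on x_2 = 0.459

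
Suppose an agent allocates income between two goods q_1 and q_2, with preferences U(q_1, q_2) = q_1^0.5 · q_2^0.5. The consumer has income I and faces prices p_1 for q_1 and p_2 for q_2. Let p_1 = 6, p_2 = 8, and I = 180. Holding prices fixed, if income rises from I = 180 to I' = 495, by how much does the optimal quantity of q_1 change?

Tangency: MRS = q_2/q_1 = p_1/p_2.
So 0.5·p_2·q_2 = 0.5·p_1·q_1; combined with the budget, a share 0.5 of income goes to q_1.
Demand: q_1*(p_1,p_2,I) = 0.5·I/p_1 and q_2* = 0.5·I/p_2.
At p_1=6, p_2=8, I=180: q_1* = 0.5·180/6 = 15.
At I' = 495: q_1* = 41.25. Change: 41.25 − 15 = 26.25.

Δq_1* = 26.25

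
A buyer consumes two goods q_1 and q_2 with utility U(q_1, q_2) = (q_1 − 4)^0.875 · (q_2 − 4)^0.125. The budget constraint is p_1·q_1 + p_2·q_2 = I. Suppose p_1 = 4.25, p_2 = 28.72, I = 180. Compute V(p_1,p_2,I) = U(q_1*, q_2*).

Let q_1' = q_1−4, q_2' = q_2−4. MRS = 7·q_2'/q_1' = p_1/p_2.
After buying the subsistence bundle (4, 4), a share 0.875 of the remaining income goes to q_1: q_1* = 4 + 0.875·(I − 4p_1 − 4p_2)/p_1.
Discretionary income = 180 − 4·4.25 − 4·28.72 = 48.12; q_1* = 4 + 0.875·48.12/4.25 = 13.9071; q_2* = 4 + 0.125·48.12/28.72 = 4.2094.
Utility at the optimum: U(13.9071, 4.2094) = 6.1176.

V = 6.1176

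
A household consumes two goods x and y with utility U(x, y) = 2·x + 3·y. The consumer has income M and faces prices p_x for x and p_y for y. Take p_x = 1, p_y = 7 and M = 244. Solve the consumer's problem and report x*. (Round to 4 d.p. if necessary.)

Linear utility — the consumer picks whichever good has higher MU/price: 2/1 = 2 vs 3/7 = 0.4286.
x gives more utility per dollar, so spend all income on x: x* = M/p_x, y* = 0.
Numerically: x* = 244, y* = 0.

x* = 244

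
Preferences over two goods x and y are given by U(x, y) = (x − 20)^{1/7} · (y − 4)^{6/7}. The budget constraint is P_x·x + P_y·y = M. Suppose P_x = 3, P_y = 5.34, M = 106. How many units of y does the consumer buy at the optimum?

After buying the subsistence bundle (20, 4), a share 1/7 of the remaining income goes to x: x* = 20 + 1/7·(M − 20P_x − 4P_y)/P_x.
Discretionary income = 106 − 20·3 − 4·5.34 = 24.64; y* = 4 + 6/7·24.64/5.34 = 7.9551.

y* = 7.9551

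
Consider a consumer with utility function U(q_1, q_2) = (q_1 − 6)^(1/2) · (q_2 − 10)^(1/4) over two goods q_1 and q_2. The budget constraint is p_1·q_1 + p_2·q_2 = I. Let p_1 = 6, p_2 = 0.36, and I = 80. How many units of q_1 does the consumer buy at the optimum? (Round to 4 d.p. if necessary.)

MRS = 2·(q_2−10)/(q_1−6). Tangency with p_1/p_2 gives q_2−10 = (1/2)·(p_1/p_2)·(q_1−6).
Substituting into the budget: q_1* = 6 + 2/3·(I − 6·p_1 − 10·p_2)/p_1, and q_2* = 10 + 1/3·(…)/p_2.
Discretionary income = 80 − 6·6 − 10·0.36 = 40.4; q_1* = 6 + 2/3·40.4/6 = 10.4889.

q_1* = 10.4889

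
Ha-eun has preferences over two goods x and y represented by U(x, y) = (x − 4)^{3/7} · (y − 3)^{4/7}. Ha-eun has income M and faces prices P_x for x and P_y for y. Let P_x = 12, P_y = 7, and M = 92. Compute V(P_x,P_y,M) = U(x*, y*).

Substituting into the budget: x* = 4 + 3/7·(M − 4·P_x − 3·P_y)/P_x, and y* = 3 + 4/7·(…)/P_y.
Discretionary income = 92 − 4·12 − 3·7 = 23; x* = 4 + 3/7·23/12 = 4.8214; y* = 3 + 4/7·23/7 = 4.8776.
Utility at the optimum: U(4.8214, 4.8776) = 1.3174.

V = 1.3174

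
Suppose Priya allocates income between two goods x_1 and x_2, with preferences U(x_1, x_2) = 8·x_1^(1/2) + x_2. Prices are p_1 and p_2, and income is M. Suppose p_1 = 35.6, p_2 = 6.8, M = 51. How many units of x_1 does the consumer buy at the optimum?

x_1* = 0.5838

MU_x_1 = 4/√x_1, MU_x_2 = 1. Tangency: 4/√x_1 = p_1/p_2.
Solve: √x_1 = 4·p_2/p_1, so x_1*(p_1,p_2) = (4·p_2/p_1)², and x_2* = (M − p_1·x_1*)/p_2.
Plugging in: x_1* = (4·6.8/35.6)² = 0.5838.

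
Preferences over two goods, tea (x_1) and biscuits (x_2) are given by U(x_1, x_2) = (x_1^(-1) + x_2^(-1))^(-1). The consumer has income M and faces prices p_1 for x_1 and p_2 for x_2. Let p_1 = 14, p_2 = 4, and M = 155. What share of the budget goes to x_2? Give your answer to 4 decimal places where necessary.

With the ratio pinned down, the budget gives x_1* = M/(p_1 + p_2·(x_2/x_1)) and x_2* = (x_2/x_1)·x_1*.
Numerically x_2/x_1 = 1.870829, so x_1* = 155/(14 + 4·1.870829) = 7.2149 and x_2* = 1.870829·7.2149 = 13.4978.
Expenditure on x_2: 4·13.4978 = 53.9914; share = 0.3483.

share on x_2 = 0.3483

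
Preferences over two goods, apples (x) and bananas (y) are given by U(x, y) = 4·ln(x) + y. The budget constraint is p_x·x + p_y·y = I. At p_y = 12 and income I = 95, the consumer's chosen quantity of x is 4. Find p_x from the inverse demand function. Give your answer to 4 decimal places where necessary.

MU_x = 4/x, MU_y = 1. Tangency: 4/x = p_x/p_y.
So x*(p_x,p_y) = 4·p_y/p_x, independent of income; and y* = (I − 4·p_y)/p_y.
Set x* = 4 in the demand function and solve for p_x: p_x = 12.

p_x = 12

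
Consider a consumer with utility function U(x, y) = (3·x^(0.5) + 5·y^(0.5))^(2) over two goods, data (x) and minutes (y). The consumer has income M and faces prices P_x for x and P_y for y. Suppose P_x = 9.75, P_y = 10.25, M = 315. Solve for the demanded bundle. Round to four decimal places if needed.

From the CES first-order condition, (3/5)·(y/x)^(0.5) = P_x/P_y.
Solve for the ratio: y/x = [(5/3)·P_x/P_y]^(2).
With the ratio pinned down, the budget gives x* = M/(P_x + P_y·(y/x)) and y* = (y/x)·x*.
Numerically y/x = 2.513385, so x* = 315/(9.75 + 10.25·2.513385) = 8.8702 and y* = 2.513385·8.8702 = 22.2942.

x* = 8.8702, y* = 22.2942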